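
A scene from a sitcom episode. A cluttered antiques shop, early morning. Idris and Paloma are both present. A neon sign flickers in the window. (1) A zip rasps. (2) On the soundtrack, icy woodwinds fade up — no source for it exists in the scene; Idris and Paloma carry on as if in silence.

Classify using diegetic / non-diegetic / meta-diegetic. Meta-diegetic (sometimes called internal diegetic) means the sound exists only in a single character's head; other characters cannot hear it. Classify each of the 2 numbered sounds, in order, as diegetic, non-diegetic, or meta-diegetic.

Sound (1): an in-world source (a zip); characters could hear it, so diegetic.
Sound (2): nothing in the shop produces it and the characters don't hear it — pure soundtrack, so non-diegetic.

diegetic, non-diegetic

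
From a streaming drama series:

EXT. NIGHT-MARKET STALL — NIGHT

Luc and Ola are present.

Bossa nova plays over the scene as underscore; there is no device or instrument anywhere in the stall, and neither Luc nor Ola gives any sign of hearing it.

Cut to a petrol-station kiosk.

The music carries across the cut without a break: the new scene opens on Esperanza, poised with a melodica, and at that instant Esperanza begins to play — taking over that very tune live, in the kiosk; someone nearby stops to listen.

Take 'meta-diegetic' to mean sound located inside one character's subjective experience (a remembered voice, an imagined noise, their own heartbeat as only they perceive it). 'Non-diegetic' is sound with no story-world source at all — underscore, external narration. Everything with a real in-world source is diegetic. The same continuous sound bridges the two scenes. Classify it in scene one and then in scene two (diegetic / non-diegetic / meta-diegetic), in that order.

non-diegetic, diegetic

Scene one: there's no in-world source anywhere and no character hears it — underscore for the audience only → non-diegetic.
Scene two: from the moment Esperanza starts playing, the tune is being performed on a melodica inside the story world and another character hears it → diegetic.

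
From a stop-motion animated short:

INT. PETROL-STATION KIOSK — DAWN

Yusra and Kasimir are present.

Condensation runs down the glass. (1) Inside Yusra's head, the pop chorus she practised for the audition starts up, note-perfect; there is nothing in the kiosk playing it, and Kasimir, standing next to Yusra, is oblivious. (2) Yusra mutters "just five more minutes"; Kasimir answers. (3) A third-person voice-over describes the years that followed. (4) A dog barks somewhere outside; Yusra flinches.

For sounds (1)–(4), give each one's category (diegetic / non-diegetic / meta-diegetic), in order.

meta-diegetic, diegetic, non-diegetic, diegetic

Sound (1): it lives in Yusra's subjectivity, not in the kiosk, so meta-diegetic.
Sound (2): spoken by a character present in the story world, so diegetic.
Sound (3): external voice-over — not a character, not heard by anyone in the scene, so non-diegetic.
(4) is diegetic: a dog is a real object/event in the scene's world.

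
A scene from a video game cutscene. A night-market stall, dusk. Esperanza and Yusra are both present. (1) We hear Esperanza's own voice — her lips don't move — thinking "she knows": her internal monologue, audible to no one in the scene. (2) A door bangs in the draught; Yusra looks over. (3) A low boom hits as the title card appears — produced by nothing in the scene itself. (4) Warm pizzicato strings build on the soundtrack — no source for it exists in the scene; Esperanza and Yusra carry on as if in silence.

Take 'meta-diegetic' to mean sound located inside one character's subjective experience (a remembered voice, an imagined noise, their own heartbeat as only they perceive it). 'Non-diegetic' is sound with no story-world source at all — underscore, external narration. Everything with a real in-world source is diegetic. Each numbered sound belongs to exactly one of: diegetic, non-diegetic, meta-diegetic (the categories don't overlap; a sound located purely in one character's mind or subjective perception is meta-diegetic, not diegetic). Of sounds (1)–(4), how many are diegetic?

1

(1) is meta-diegetic: internal monologue — inside Esperanza's mind, not spoken into the scene.
(2) is diegetic: the sound comes from a door physically present in the location.
Sound (3): nothing in the scene produces it; it's an accent added for the audience, so non-diegetic.
Sound (4): nothing in the stall produces it and the characters don't hear it — pure soundtrack, so non-diegetic.
Diegetic: (2) — that's 1.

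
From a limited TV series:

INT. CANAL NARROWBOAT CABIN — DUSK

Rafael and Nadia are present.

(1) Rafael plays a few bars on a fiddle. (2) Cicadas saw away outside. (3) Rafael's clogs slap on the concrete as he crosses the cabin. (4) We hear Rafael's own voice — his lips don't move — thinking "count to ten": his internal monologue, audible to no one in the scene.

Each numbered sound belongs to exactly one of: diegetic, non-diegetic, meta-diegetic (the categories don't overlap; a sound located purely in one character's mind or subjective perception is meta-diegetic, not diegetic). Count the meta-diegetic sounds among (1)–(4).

Sound (1): Rafael is producing the music live, in the story world, so diegetic.
Sound (2): ambient/room sound belonging to the story's physical space, so diegetic.
(3) it's the physical sound of Rafael moving in the space → diegetic.
Sound (4): Rafael's thought-voice: a private mental sound no other character can hear, so meta-diegetic.
So 1 of the 4 is meta-diegetic: (4).

1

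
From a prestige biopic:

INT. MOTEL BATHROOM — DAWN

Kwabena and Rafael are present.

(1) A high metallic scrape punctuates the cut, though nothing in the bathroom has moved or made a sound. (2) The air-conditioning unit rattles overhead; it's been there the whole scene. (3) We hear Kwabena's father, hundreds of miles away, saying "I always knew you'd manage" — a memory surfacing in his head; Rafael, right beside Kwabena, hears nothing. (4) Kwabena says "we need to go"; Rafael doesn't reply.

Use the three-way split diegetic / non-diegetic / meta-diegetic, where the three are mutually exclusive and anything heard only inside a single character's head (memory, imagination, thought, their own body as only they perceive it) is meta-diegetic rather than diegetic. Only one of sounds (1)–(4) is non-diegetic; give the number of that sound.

1

(1) it's a sound-design accent with no in-world source; no one in the scene can hear it → non-diegetic.
Sound (2): ambient/room sound belonging to the story's physical space, so diegetic.
(3) it's Kwabena's recollection rendered as sound; the other character can't hear it → meta-diegetic.
Sound (4): Kwabena is a character speaking aloud in the scene, so diegetic.
Only (1) is non-diegetic.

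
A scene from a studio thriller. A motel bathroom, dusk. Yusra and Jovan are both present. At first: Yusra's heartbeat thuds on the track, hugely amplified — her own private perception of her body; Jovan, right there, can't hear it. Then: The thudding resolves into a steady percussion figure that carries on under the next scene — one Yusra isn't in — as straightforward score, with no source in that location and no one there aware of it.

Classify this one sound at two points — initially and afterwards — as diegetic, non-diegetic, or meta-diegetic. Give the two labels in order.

meta-diegetic, non-diegetic

Initially: it's Yusra's subjective body sound, inaudible to Jovan → meta-diegetic.
Afterwards: detached from Yusra and playing as sourceless score over a scene she isn't in — for the audience only → non-diegetic.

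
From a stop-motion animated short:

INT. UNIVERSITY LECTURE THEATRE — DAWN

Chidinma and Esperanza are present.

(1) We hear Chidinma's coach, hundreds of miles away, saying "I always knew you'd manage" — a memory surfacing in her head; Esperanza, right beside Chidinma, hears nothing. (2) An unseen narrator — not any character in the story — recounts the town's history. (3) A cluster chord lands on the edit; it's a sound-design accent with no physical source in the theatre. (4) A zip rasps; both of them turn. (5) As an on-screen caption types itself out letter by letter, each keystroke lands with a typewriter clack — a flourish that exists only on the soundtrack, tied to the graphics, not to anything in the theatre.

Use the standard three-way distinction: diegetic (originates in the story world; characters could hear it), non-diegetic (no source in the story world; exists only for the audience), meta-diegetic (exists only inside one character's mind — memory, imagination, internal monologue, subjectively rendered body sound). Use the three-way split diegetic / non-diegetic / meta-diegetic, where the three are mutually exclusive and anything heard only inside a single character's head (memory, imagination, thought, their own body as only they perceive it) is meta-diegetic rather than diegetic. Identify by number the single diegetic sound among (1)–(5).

4

Sound (1): the voice is a memory playing only inside Chidinma's mind; Esperanza can't hear it, so meta-diegetic.
Sound (2): the narrator exists outside the story world, addressing only the audience, so non-diegetic.
(3) is non-diegetic: an editorial stinger — it belongs to the cut, not the story world.
(4) is diegetic: the sound comes from a zip physically present in the location.
(5) sound married to a title/caption — outside the diegesis by definition → non-diegetic.
Only (4) is diegetic.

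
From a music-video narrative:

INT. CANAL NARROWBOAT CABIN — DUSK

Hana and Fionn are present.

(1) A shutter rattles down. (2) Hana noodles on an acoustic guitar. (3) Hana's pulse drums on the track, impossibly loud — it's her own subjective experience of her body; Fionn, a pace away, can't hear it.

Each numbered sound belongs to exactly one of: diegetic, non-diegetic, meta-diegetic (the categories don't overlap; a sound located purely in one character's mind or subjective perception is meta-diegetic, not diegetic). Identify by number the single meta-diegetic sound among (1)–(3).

(1) is diegetic: an in-world source (a shutter); characters could hear it.
(2) is diegetic: Hana is producing the music live, in the story world.
(3) a subjective body sound — Hana's private perception, inaudible to Fionn → meta-diegetic.
Only (3) is meta-diegetic.

3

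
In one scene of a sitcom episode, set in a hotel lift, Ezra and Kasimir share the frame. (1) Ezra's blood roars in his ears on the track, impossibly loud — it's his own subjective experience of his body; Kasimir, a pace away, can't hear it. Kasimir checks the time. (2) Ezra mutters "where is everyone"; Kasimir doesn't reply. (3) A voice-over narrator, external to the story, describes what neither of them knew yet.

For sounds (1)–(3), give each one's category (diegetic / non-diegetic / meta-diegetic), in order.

(1) is meta-diegetic: point-of-audition from inside Ezra's body; not a sound in the room.
(2) spoken by a character present in the story world → diegetic.
(3) the narrator exists outside the story world, addressing only the audience → non-diegetic.

meta-diegetic, diegetic, non-diegetic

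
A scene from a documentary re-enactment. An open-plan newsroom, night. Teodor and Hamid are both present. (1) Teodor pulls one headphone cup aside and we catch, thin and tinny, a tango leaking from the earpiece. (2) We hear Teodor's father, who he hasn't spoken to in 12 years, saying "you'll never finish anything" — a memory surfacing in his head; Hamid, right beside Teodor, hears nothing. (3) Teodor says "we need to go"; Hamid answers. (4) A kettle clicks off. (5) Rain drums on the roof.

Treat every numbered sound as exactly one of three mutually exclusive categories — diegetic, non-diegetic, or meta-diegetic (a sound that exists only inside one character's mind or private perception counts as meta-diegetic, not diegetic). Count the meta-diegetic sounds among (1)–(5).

1

Sound (1): the headphones are an on-screen source, so diegetic.
(2) is meta-diegetic: the voice is a memory playing only inside Teodor's mind; Hamid can't hear it.
Sound (3): spoken by a character present in the story world, so diegetic.
(4) is diegetic: a kettle is a real object/event in the scene's world.
Sound (5): rain is part of the location's real environment, so diegetic.
Meta-diegetic: (2) — that's 1.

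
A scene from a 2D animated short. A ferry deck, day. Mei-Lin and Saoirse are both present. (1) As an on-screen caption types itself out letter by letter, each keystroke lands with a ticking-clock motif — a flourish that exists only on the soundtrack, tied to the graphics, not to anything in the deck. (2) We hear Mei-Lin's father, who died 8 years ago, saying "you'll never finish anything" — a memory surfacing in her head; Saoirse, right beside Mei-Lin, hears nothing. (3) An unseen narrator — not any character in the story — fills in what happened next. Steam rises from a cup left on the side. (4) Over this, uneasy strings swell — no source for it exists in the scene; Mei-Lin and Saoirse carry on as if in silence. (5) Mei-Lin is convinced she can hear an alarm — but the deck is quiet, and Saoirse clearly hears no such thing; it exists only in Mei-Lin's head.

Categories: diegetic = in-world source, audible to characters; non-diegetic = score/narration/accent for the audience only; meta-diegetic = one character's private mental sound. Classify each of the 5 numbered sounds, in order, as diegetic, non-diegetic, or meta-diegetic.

Sound (1): sound married to a title/caption — outside the diegesis by definition, so non-diegetic.
Sound (2): the voice is a memory playing only inside Mei-Lin's mind; Saoirse can't hear it, so meta-diegetic.
(3) commentary laid over the scene from outside the fiction → non-diegetic.
(4) nothing in the deck produces it and the characters don't hear it — pure soundtrack → non-diegetic.
(5) is meta-diegetic: subjective to Mei-Lin: the deck is silent and Saoirse hears nothing.

non-diegetic, meta-diegetic, non-diegetic, non-diegetic, meta-diegetic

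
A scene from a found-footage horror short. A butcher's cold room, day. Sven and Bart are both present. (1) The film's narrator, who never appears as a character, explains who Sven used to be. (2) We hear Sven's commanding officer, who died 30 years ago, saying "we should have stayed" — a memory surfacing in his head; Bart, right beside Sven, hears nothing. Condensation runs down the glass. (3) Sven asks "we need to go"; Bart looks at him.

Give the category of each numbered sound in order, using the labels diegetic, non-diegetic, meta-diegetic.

Sound (1): commentary laid over the scene from outside the fiction, so non-diegetic.
Sound (2): the voice is a memory playing only inside Sven's mind; Bart can't hear it, so meta-diegetic.
(3) Sven is a character speaking aloud in the scene → diegetic.

non-diegetic, meta-diegetic, diegetic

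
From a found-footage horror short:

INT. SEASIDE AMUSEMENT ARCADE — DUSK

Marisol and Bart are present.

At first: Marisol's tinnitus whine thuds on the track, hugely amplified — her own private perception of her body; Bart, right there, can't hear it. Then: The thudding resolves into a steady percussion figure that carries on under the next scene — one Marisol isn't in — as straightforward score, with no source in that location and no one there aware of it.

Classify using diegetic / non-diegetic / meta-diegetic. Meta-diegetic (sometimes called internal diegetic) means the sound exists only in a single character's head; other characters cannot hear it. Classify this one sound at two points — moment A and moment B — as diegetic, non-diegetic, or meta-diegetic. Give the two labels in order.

meta-diegetic, non-diegetic

Moment A: it's Marisol's subjective body sound, inaudible to Bart → meta-diegetic.
Moment B: detached from Marisol and playing as sourceless score over a scene she isn't in — for the audience only → non-diegetic.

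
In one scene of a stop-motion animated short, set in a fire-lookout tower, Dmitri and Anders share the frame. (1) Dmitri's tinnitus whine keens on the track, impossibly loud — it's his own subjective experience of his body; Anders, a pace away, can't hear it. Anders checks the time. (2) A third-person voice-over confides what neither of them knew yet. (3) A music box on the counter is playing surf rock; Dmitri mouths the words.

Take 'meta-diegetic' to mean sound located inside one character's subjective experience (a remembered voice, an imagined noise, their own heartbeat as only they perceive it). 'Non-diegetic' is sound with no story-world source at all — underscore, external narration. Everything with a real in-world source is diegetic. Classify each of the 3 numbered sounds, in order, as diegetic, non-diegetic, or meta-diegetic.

(1) point-of-audition from inside Dmitri's body; not a sound in the room → meta-diegetic.
(2) is non-diegetic: the narrator exists outside the story world, addressing only the audience.
(3) is diegetic: source music from a music box, which exists in the story world.

meta-diegetic, non-diegetic, diegetic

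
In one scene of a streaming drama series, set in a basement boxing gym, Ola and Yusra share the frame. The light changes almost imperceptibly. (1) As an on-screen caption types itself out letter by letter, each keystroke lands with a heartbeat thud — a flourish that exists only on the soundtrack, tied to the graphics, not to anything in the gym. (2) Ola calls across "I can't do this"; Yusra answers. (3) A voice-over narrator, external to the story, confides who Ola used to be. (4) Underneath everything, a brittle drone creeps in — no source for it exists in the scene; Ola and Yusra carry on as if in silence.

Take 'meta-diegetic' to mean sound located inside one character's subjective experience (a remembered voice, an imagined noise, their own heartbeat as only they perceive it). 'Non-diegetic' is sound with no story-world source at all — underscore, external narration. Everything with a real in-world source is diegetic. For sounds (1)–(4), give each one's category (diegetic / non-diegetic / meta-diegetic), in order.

(1) is non-diegetic: the caption isn't part of the story world, so neither is the sound tied to it.
(2) Ola is a character speaking aloud in the scene → diegetic.
(3) commentary laid over the scene from outside the fiction → non-diegetic.
(4) nothing in the gym produces it and the characters don't hear it — pure soundtrack → non-diegetic.

non-diegetic, diegetic, non-diegetic, non-diegetic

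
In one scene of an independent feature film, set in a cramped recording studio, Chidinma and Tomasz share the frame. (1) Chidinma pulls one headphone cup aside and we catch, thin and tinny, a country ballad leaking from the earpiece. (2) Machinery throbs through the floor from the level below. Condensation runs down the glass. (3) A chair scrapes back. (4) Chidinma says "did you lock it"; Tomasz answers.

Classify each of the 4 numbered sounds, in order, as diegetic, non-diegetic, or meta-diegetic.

diegetic, diegetic, diegetic, diegetic

Sound (1): the headphones are an on-screen source, so diegetic.
(2) machinery is part of the location's real environment → diegetic.
(3) is diegetic: the sound comes from a chair physically present in the location.
(4) is diegetic: spoken by a character present in the story world.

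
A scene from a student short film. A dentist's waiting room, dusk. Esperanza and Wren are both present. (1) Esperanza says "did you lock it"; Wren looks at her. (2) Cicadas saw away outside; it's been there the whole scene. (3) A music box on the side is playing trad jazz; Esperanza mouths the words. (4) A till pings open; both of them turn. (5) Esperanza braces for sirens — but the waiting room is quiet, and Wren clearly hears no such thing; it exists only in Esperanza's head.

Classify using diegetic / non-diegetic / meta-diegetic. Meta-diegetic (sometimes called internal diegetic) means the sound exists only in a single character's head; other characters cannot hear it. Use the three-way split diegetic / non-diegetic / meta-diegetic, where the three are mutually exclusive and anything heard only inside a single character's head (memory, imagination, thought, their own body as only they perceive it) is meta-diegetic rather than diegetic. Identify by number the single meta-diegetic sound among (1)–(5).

5

(1) Esperanza is a character speaking aloud in the scene → diegetic.
(2) is diegetic: cicadas is part of the location's real environment.
Sound (3): source music from a music box, which exists in the story world, so diegetic.
(4) a till is a real object/event in the scene's world → diegetic.
(5) is meta-diegetic: subjective to Esperanza: the waiting room is silent and Wren hears nothing.
Only (5) is meta-diegetic.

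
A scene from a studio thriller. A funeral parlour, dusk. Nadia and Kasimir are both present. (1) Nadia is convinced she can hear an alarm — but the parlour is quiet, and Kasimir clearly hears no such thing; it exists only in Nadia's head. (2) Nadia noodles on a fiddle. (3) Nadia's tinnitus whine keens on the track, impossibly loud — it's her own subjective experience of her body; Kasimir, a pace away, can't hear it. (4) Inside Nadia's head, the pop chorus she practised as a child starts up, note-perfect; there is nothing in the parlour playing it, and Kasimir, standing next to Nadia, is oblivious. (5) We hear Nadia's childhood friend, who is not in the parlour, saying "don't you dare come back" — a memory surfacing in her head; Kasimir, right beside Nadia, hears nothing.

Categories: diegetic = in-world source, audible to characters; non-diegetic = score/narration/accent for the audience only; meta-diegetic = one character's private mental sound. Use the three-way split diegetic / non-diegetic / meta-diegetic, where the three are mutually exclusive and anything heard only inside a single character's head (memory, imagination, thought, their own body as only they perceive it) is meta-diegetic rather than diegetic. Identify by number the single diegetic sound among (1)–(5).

(1) is meta-diegetic: Nadia alone 'hears' it — an imagined sound, not present in the space.
(2) is diegetic: the instrument and the performer are both in the scene.
(3) it's Nadia's internal bodily sensation rendered as sound; only Nadia 'hears' it → meta-diegetic.
Sound (4): the music is a memory playing inside Nadia's mind alone; no real-world source, Kasimir can't hear it, so meta-diegetic.
Sound (5): the voice is a memory playing only inside Nadia's mind; Kasimir can't hear it, so meta-diegetic.
Only (2) is diegetic.

2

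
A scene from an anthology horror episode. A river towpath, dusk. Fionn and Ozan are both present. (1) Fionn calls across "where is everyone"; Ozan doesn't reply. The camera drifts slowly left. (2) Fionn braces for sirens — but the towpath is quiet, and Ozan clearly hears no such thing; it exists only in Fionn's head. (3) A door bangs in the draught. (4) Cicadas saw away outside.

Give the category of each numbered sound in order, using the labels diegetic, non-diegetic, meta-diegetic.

diegetic, meta-diegetic, diegetic, diegetic

Sound (1): on-screen dialogue — Fionn speaks and Ozan is there to hear, so diegetic.
(2) is meta-diegetic: the sound is imagined by Fionn; nothing in the story world is producing it and Ozan can't hear it.
Sound (3): an in-world source (a door); characters could hear it, so diegetic.
(4) is diegetic: ambient/room sound belonging to the story's physical space.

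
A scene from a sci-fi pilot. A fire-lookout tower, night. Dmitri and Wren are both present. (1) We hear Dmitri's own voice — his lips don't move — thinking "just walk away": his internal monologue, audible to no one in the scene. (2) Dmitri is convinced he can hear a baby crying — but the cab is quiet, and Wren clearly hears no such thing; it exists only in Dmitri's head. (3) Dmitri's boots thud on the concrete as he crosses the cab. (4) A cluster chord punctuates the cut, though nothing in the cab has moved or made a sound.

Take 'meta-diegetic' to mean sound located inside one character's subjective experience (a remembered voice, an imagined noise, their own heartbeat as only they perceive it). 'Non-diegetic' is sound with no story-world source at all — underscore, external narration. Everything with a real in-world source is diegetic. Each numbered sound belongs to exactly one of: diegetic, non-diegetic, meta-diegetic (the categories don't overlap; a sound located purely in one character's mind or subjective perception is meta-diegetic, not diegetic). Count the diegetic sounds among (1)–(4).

(1) is meta-diegetic: internal monologue — inside Dmitri's mind, not spoken into the scene.
(2) Dmitri alone 'hears' it — an imagined sound, not present in the space → meta-diegetic.
(3) a character's body making contact with the set — an in-world sound → diegetic.
Sound (4): nothing in the scene produces it; it's an accent added for the audience, so non-diegetic.
Diegetic: (3) — that's 1.

1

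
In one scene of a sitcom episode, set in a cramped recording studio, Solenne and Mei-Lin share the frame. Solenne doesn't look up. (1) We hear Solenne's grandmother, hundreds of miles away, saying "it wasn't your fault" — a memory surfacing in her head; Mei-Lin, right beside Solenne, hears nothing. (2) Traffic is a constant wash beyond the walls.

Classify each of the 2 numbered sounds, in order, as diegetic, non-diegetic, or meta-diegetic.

Sound (1): it's Solenne's recollection rendered as sound; the other character can't hear it, so meta-diegetic.
(2) is diegetic: ambient/room sound belonging to the story's physical space.

meta-diegetic, diegetic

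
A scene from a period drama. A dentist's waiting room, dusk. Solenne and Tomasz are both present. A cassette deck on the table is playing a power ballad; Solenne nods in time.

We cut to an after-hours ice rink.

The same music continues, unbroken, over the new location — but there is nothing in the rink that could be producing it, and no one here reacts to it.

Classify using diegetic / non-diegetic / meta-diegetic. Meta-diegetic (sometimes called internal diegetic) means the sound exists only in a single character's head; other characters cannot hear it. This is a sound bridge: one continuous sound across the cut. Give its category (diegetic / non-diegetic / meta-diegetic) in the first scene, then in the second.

Scene one: a cassette deck is an on-screen source and Solenne reacts to it → diegetic.
Scene two: there is no source in the rink and no one hears it — it's now underscore → non-diegetic.

diegetic, non-diegetic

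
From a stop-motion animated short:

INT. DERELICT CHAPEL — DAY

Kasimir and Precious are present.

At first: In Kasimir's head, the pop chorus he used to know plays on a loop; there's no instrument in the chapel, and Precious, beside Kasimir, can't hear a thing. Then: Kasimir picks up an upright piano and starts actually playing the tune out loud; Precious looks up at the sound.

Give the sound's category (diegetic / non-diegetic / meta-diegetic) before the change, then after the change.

Before the change: the tune exists only as Kasimir's private memory; Precious can't hear it → meta-diegetic.
After the change: Kasimir is now producing it live on an upright piano, in the room, and Precious hears it → diegetic.

meta-diegetic, diegetic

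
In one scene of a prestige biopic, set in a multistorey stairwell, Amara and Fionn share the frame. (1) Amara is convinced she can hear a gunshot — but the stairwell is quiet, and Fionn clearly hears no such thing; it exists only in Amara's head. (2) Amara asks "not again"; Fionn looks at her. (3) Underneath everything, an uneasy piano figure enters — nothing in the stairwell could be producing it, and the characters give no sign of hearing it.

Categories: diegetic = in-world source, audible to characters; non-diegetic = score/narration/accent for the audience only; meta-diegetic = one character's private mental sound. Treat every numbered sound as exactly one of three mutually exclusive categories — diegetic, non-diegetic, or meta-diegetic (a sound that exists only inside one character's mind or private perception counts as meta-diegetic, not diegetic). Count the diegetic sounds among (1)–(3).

(1) the sound is imagined by Amara; nothing in the story world is producing it and Fionn can't hear it → meta-diegetic.
Sound (2): spoken by a character present in the story world, so diegetic.
(3) it has no source in the story world and no character can hear it — it's underscore → non-diegetic.
So 1 of the 3 is diegetic: (2).

1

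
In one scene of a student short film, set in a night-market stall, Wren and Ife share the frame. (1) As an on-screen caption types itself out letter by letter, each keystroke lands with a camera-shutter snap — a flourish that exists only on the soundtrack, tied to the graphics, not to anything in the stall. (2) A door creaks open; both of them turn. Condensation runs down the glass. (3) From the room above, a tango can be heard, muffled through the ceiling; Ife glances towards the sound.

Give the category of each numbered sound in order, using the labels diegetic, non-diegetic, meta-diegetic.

Sound (1): sound married to a title/caption — outside the diegesis by definition, so non-diegetic.
(2) is diegetic: a door is a real object/event in the scene's world.
Sound (3): off-screen diegetic: the source is out of frame but still in the story's space, so diegetic.

non-diegetic, diegetic, diegetic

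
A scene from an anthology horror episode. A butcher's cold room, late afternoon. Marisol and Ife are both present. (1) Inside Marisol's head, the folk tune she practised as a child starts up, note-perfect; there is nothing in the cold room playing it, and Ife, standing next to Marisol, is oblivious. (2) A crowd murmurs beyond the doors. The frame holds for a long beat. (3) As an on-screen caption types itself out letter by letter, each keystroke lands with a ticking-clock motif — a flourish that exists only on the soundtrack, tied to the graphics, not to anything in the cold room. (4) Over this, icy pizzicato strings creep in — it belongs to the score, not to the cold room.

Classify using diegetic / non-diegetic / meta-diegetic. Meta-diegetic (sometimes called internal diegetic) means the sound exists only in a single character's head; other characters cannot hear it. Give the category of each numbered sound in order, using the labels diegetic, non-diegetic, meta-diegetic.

Sound (1): the music is a memory playing inside Marisol's mind alone; no real-world source, Ife can't hear it, so meta-diegetic.
Sound (2): a crowd is part of the location's real environment, so diegetic.
Sound (3): sound married to a title/caption — outside the diegesis by definition, so non-diegetic.
(4) nothing in the cold room produces it and the characters don't hear it — pure soundtrack → non-diegetic.

meta-diegetic, diegetic, non-diegetic, non-diegetic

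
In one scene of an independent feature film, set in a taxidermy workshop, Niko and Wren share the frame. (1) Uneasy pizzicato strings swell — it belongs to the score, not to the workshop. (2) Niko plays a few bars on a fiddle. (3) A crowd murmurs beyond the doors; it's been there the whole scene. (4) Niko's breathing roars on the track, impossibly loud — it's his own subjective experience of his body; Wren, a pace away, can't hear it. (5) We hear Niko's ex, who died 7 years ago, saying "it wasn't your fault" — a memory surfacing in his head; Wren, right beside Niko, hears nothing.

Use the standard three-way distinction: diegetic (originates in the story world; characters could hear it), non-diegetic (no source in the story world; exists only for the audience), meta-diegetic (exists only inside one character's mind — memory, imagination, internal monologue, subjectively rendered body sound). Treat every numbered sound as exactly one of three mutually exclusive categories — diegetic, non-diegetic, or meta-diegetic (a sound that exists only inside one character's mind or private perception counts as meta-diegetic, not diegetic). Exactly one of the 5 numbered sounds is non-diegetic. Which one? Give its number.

(1) nothing in the workshop produces it and the characters don't hear it — pure soundtrack → non-diegetic.
Sound (2): Niko is producing the music live, in the story world, so diegetic.
Sound (3): it's the actual ambient sound of the location, so diegetic.
Sound (4): it's Niko's internal bodily sensation rendered as sound; only Niko 'hears' it, so meta-diegetic.
Sound (5): the voice is a memory playing only inside Niko's mind; Wren can't hear it, so meta-diegetic.
Only (1) is non-diegetic.

1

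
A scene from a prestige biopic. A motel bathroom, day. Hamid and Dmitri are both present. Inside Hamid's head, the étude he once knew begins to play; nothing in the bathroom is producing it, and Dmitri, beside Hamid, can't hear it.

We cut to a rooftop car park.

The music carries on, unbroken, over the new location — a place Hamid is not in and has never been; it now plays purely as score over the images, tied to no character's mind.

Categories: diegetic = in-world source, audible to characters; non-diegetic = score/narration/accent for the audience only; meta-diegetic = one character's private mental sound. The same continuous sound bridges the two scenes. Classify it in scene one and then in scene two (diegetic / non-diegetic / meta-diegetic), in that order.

Scene one: the music exists only inside Hamid's mind; Dmitri can't hear it → meta-diegetic.
Scene two: it's detached from Hamid entirely and plays over unrelated images with no in-world source — conventional underscore → non-diegetic.

meta-diegetic, non-diegetic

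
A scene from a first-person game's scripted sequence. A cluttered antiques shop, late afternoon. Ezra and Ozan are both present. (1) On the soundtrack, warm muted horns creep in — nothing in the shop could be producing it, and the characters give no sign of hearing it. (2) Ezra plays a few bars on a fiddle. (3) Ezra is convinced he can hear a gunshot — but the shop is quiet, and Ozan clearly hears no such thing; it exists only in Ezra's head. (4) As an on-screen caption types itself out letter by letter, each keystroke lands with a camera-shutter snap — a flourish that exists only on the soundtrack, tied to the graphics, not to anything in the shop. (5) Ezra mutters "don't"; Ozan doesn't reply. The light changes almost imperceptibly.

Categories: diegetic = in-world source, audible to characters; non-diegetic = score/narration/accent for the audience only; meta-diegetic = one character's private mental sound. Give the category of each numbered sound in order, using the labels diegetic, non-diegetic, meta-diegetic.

(1) is non-diegetic: it has no source in the story world and no character can hear it — it's underscore.
Sound (2): the instrument and the performer are both in the scene, so diegetic.
Sound (3): subjective to Ezra: the shop is silent and Ozan hears nothing, so meta-diegetic.
(4) is non-diegetic: it accompanies on-screen graphics, not anything inside the story world.
(5) is diegetic: on-screen dialogue — Ezra speaks and Ozan is there to hear.

non-diegetic, diegetic, meta-diegetic, non-diegetic, diegetic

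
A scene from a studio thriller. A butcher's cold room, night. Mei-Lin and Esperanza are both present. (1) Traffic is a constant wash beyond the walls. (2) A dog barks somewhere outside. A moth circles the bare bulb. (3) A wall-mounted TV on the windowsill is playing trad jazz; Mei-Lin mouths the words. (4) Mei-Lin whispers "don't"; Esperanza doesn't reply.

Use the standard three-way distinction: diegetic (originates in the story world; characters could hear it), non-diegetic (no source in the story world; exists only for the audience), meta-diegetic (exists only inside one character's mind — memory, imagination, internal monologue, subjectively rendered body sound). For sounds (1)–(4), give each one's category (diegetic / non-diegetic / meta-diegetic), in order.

(1) it's the actual ambient sound of the location → diegetic.
(2) the sound comes from a dog physically present in the location → diegetic.
Sound (3): the music comes from an on-screen device that Mei-Lin responds to, so diegetic.
(4) is diegetic: on-screen dialogue — Mei-Lin speaks and Esperanza is there to hear.

diegetic, diegetic, diegetic, diegetic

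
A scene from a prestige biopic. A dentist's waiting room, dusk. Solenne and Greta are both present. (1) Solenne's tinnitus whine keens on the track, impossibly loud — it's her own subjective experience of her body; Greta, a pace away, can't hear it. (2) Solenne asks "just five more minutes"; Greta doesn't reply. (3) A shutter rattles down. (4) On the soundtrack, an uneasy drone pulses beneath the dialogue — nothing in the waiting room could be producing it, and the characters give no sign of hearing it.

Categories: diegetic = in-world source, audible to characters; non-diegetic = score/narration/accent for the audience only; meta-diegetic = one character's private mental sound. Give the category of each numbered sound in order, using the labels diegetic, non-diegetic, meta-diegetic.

meta-diegetic, diegetic, diegetic, non-diegetic

(1) is meta-diegetic: point-of-audition from inside Solenne's body; not a sound in the room.
(2) spoken by a character present in the story world → diegetic.
(3) is diegetic: a shutter is a real object/event in the scene's world.
(4) it has no source in the story world and no character can hear it — it's underscore → non-diegetic.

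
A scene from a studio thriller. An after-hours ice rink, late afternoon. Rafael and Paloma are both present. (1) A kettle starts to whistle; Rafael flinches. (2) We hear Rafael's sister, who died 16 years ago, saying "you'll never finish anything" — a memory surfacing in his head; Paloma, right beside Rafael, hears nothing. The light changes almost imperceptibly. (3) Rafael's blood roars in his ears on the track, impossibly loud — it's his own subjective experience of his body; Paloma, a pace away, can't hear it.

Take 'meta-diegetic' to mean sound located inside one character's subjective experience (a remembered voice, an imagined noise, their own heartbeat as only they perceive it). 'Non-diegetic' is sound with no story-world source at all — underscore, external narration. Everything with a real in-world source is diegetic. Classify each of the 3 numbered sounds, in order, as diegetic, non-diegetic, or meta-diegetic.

diegetic, meta-diegetic, meta-diegetic

(1) an in-world source (a kettle); characters could hear it → diegetic.
(2) the voice is a memory playing only inside Rafael's mind; Paloma can't hear it → meta-diegetic.
(3) point-of-audition from inside Rafael's body; not a sound in the room → meta-diegetic.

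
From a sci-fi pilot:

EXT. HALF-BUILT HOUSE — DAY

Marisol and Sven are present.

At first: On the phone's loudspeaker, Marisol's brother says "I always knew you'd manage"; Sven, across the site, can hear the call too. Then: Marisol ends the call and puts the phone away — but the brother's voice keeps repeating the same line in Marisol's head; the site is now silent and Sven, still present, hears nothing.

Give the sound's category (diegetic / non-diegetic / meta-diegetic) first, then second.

diegetic, meta-diegetic

First: the loudspeaker is an in-world source; both Marisol and Sven hear the call → diegetic.
Second: with the phone off, the voice continues only as Marisol's private mental replay — Sven can't hear it → meta-diegetic.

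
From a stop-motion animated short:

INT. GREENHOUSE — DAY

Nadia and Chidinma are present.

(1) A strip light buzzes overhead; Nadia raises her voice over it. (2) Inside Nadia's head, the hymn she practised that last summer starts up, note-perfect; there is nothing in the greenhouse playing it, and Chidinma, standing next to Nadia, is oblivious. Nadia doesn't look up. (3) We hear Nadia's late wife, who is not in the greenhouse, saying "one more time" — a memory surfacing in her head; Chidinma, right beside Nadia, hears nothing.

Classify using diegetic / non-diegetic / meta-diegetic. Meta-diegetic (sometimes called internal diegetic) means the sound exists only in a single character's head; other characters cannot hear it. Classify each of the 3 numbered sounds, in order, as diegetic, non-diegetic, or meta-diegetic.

Sound (1): it's the actual ambient sound of the location, so diegetic.
(2) remembered music, private to Nadia — Chidinma is oblivious because it isn't in the room → meta-diegetic.
(3) it's Nadia's recollection rendered as sound; the other character can't hear it → meta-diegetic.

diegetic, meta-diegetic, meta-diegetic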